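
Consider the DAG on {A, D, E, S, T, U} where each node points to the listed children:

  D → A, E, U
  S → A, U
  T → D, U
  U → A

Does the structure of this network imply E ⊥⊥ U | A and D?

Yes

We examine all 4 paths between E and U:
Path 1: E ← D ← T → U
  D is a chain here and D is conditioned on, so the path is blocked at D.
Path 2: E ← D → A ← U
  D is a fork here and D is conditioned on, so the path is blocked at D.
Path 3: E ← D → A ← S → U
  D is a fork here and D is conditioned on, so the path is blocked at D.
Path 4: E ← D → U
  D is a fork here and D is conditioned on, so the path is blocked at D.
Every path is blocked, so E and U are d-separated given {A, D}.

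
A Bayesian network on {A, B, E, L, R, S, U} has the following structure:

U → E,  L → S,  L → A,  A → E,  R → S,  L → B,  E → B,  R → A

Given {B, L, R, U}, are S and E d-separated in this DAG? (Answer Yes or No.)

Yes — S and E are d-separated given {B, L, R, U}.

4 paths connect S and E; each must be blocked for d-separation to hold:
  1. S ← R → A → E — R:fork[blocks]; A:chain[open] ⇒ blocked
  2. S ← R → A ← L → B ← E — R:fork[blocks]; A:collider[open]; L:fork[blocks]; B:collider[open] ⇒ blocked
  3. S ← L → A → E — L:fork[blocks]; A:chain[open] ⇒ blocked
  4. S ← L → B ← E — L:fork[blocks]; B:collider[open] ⇒ blocked
Every path is blocked, so S and E are d-separated given {B, L, R, U}.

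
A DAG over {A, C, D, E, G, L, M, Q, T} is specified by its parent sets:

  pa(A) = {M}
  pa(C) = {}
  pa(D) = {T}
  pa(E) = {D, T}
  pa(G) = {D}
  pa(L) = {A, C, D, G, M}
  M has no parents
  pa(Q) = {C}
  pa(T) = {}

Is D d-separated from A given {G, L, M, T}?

No — D and A are not d-separated given {G, L, M, T}.

There are 4 undirected paths between D and A; checking each against the conditioning set {G, L, M, T}:
Path 1: D → G → L ← A
  G is a chain here and G is conditioned on, so the path is blocked at G.
Path 2: D → G → L ← M → A
  G is a chain here and G is conditioned on, so the path is blocked at G.
Path 3: D → L ← A
  L is a collider and L is conditioned on, which opens it — no node blocks this path, so it is active.
Path 4: D → L ← M → A
  M is a fork here and M is conditioned on, so the path is blocked at M.
At least one path is unblocked, so d-separation fails.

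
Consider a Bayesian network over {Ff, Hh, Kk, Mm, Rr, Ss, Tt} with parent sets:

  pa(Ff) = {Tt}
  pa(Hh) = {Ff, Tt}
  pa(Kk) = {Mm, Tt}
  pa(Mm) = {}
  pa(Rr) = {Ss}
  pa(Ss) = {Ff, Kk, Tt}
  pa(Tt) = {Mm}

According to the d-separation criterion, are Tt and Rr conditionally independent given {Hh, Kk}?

Enumerating the 5 paths from Tt to Rr and testing each for blocking by {Hh, Kk}:
Path 1: Tt ← Mm → Kk → Ss → Rr
  Kk is a chain here and Kk is conditioned on, so the path is blocked at Kk.
Path 2: Tt → Ff → Ss → Rr
  Ff is a chain and Ff is not conditioned on; Ss is a chain and Ss is not conditioned on — no node blocks this path, so it is active.
Path 3: Tt → Kk → Ss → Rr
  Kk is a chain here and Kk is conditioned on, so the path is blocked at Kk.
Path 4: Tt → Ss → Rr
  Ss is a chain and Ss is not conditioned on — no node blocks this path, so it is active.
Path 5: Tt → Hh ← Ff → Ss → Rr
  Hh is a collider and Hh is conditioned on, which opens it; Ff is a fork and Ff is not conditioned on; Ss is a chain and Ss is not conditioned on — no node blocks this path, so it is active.
Because an active path exists, Tt and Rr are not d-separated.

No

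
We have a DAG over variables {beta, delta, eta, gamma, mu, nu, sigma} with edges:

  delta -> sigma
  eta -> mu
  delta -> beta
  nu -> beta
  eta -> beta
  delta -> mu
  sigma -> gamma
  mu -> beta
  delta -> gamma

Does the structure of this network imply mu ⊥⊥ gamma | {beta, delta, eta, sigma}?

6 paths connect mu and gamma; each must be blocked for d-separation to hold:
Path 1: mu → beta ← delta → sigma → gamma
  delta is a fork here and delta is conditioned on, so the path is blocked at delta.
Path 2: mu → beta ← delta → gamma
  delta is a fork here and delta is conditioned on, so the path is blocked at delta.
Path 3: mu ← delta → sigma → gamma
  delta is a fork here and delta is conditioned on, so the path is blocked at delta.
Path 4: mu ← delta → gamma
  delta is a fork here and delta is conditioned on, so the path is blocked at delta.
Path 5: mu ← eta → beta ← delta → sigma → gamma
  eta is a fork here and eta is conditioned on, so the path is blocked at eta.
Path 6: mu ← eta → beta ← delta → gamma
  eta is a fork here and eta is conditioned on, so the path is blocked at eta.
Since every path is blocked, d-separation holds.

Yes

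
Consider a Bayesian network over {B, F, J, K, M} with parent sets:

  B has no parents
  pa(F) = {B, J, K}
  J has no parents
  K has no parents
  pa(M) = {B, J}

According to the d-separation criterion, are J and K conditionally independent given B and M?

We examine all 2 paths between J and K:
Path 1: J → F ← K
  F is a collider here and neither F nor any of its descendants is conditioned on, so the collider stays closed — the path is blocked at F.
Path 2: J → M ← B → F ← K
  B is a fork here and B is conditioned on, so the path is blocked at B.
Every path is blocked, so J and K are d-separated given {B, M}.

Yes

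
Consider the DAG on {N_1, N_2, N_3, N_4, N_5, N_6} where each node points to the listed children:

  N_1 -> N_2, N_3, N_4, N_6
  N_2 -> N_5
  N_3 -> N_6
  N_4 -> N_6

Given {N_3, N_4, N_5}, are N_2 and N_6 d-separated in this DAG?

No

3 paths connect N_2 and N_6; each must be blocked for d-separation to hold:
  1. N_2 ← N_1 → N_4 → N_6 — N_1:fork[open]; N_4:chain[blocks] ⇒ blocked
  2. N_2 ← N_1 → N_6 — N_1:fork[open] ⇒ active
  3. N_2 ← N_1 → N_3 → N_6 — N_1:fork[open]; N_3:chain[blocks] ⇒ blocked
Because an active path exists, N_2 and N_6 are not d-separated.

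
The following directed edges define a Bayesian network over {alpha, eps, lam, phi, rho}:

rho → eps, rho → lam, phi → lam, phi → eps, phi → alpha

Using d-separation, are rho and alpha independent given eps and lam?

No

We examine all 2 paths between rho and alpha:
Path 1: rho → eps ← phi → alpha
  eps is a collider and eps is conditioned on, which opens it; phi is a fork and phi is not conditioned on — no node blocks this path, so it is active.
Path 2: rho → lam ← phi → alpha
  lam is a collider and lam is conditioned on, which opens it; phi is a fork and phi is not conditioned on — no node blocks this path, so it is active.
At least one path is unblocked, so d-separation fails.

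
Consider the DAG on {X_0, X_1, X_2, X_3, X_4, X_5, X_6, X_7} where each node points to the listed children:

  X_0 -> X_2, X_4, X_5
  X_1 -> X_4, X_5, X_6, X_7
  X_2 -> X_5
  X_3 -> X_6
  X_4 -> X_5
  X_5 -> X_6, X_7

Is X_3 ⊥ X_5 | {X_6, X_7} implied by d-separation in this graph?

No — X_3 and X_5 are not d-separated given {X_6, X_7}.

6 paths connect X_3 and X_5; each must be blocked for d-separation to hold:
  1. X_3 → X_6 ← X_1 → X_4 ← X_0 → X_2 → X_5 — X_6:collider[open]; X_1:fork[open]; X_4:collider[open]; X_0:fork[open]; X_2:chain[open] ⇒ active
  2. X_3 → X_6 ← X_1 → X_4 ← X_0 → X_5 — X_6:collider[open]; X_1:fork[open]; X_4:collider[open]; X_0:fork[open] ⇒ active
  3. X_3 → X_6 ← X_1 → X_4 → X_5 — X_6:collider[open]; X_1:fork[open]; X_4:chain[open] ⇒ active
  4. X_3 → X_6 ← X_1 → X_7 ← X_5 — X_6:collider[open]; X_1:fork[open]; X_7:collider[open] ⇒ active
  5. X_3 → X_6 ← X_1 → X_5 — X_6:collider[open]; X_1:fork[open] ⇒ active
  6. X_3 → X_6 ← X_5 — X_6:collider[open] ⇒ active
Because an active path exists, X_3 and X_5 are not d-separated.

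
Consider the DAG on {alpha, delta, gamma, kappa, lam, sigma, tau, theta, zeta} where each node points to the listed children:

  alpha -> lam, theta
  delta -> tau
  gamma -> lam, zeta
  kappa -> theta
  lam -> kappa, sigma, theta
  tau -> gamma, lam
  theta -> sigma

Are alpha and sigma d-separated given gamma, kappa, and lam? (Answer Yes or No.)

6 paths connect alpha and sigma; each must be blocked for d-separation to hold:
  1. alpha → lam → kappa → theta → sigma — lam:chain[blocks]; kappa:chain[blocks]; theta:chain[open] ⇒ blocked
  2. alpha → lam → sigma — lam:chain[blocks] ⇒ blocked
  3. alpha → lam → theta → sigma — lam:chain[blocks]; theta:chain[open] ⇒ blocked
  4. alpha → theta ← kappa ← lam → sigma — theta:collider[blocks]; kappa:chain[blocks]; lam:fork[blocks] ⇒ blocked
  5. alpha → theta → sigma — theta:chain[open] ⇒ active
  6. alpha → theta ← lam → sigma — theta:collider[blocks]; lam:fork[blocks] ⇒ blocked
Because an active path exists, alpha and sigma are not d-separated.

No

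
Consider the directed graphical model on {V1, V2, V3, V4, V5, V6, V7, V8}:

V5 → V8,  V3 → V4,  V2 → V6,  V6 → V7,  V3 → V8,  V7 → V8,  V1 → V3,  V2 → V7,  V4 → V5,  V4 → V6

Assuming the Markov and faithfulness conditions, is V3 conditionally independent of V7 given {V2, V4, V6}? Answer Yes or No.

6 paths connect V3 and V7; each must be blocked for d-separation to hold:
  1. V3 → V4 → V5 → V8 ← V7 — V4:chain[blocks]; V5:chain[open]; V8:collider[blocks] ⇒ blocked
  2. V3 → V4 → V6 → V7 — V4:chain[blocks]; V6:chain[blocks] ⇒ blocked
  3. V3 → V4 → V6 ← V2 → V7 — V4:chain[blocks]; V6:collider[open]; V2:fork[blocks] ⇒ blocked
  4. V3 → V8 ← V5 ← V4 → V6 → V7 — V8:collider[blocks]; V5:chain[open]; V4:fork[blocks]; V6:chain[blocks] ⇒ blocked
  5. V3 → V8 ← V5 ← V4 → V6 ← V2 → V7 — V8:collider[blocks]; V5:chain[open]; V4:fork[blocks]; V6:collider[open]; V2:fork[blocks] ⇒ blocked
  6. V3 → V8 ← V7 — V8:collider[blocks] ⇒ blocked
Every path is blocked, so V3 and V7 are d-separated given {V2, V4, V6}.

Yes — V3 and V7 are d-separated given {V2, V4, V6}.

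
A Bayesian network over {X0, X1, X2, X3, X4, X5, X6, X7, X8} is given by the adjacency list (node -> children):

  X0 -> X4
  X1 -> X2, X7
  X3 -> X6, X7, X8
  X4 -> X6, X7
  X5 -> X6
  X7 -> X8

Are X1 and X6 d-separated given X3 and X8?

There are 3 undirected paths between X1 and X6; checking each against the conditioning set {X3, X8}:
  1. X1 → X7 ← X4 → X6 — X7:collider[open]; X4:fork[open] ⇒ active
  2. X1 → X7 ← X3 → X6 — X7:collider[open]; X3:fork[blocks] ⇒ blocked
  3. X1 → X7 → X8 ← X3 → X6 — X7:chain[open]; X8:collider[open]; X3:fork[blocks] ⇒ blocked
At least one path is unblocked, so d-separation fails.

No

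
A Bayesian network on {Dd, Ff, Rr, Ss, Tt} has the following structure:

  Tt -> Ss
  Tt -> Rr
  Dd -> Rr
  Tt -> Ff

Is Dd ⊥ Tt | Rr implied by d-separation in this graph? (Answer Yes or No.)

No

The only undirected path from Dd to Tt is:
Path 1: Dd → Rr ← Tt
  Rr is a collider and Rr is conditioned on, which opens it — no node blocks this path, so it is active.
At least one path is unblocked, so d-separation fails.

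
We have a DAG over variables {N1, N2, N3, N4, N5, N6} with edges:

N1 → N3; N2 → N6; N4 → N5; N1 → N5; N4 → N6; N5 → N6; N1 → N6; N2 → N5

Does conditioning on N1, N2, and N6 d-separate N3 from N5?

Yes — N3 and N5 are d-separated given {N1, N2, N6}.

We examine all 4 paths between N3 and N5:
Path 1: N3 ← N1 → N6 ← N5
  N1 is a fork here and N1 is conditioned on, so the path is blocked at N1.
Path 2: N3 ← N1 → N6 ← N2 → N5
  N1 is a fork here and N1 is conditioned on, so the path is blocked at N1.
Path 3: N3 ← N1 → N6 ← N4 → N5
  N1 is a fork here and N1 is conditioned on, so the path is blocked at N1.
Path 4: N3 ← N1 → N5
  N1 is a fork here and N1 is conditioned on, so the path is blocked at N1.
Every path is blocked, so N3 and N5 are d-separated given {N1, N2, N6}.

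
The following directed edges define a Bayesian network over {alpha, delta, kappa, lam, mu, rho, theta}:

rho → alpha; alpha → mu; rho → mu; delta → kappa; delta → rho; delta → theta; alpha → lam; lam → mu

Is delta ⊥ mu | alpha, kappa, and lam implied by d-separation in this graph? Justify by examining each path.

No

We examine all 3 paths between delta and mu:
Path 1: delta → rho → alpha → lam → mu
  alpha is a chain here and alpha is conditioned on, so the path is blocked at alpha.
Path 2: delta → rho → alpha → mu
  alpha is a chain here and alpha is conditioned on, so the path is blocked at alpha.
Path 3: delta → rho → mu
  rho is a chain and rho is not conditioned on — no node blocks this path, so it is active.
At least one path is unblocked, so d-separation fails.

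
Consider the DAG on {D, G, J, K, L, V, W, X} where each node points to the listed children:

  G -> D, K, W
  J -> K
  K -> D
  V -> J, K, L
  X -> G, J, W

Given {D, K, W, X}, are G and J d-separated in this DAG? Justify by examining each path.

No

There are 6 undirected paths between G and J; checking each against the conditioning set {D, K, W, X}:
  1. G → D ← K ← J — D:collider[open]; K:chain[blocks] ⇒ blocked
  2. G → D ← K ← V → J — D:collider[open]; K:chain[blocks]; V:fork[open] ⇒ blocked
  3. G → K ← J — K:collider[open] ⇒ active
  4. G → K ← V → J — K:collider[open]; V:fork[open] ⇒ active
  5. G → W ← X → J — W:collider[open]; X:fork[blocks] ⇒ blocked
  6. G ← X → J — X:fork[blocks] ⇒ blocked
Because an active path exists, G and J are not d-separated.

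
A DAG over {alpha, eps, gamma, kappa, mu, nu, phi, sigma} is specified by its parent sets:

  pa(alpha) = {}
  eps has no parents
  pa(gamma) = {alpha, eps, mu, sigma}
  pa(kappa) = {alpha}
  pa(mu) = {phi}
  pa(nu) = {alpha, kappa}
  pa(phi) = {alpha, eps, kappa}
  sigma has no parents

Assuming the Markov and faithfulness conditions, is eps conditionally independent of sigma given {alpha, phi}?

There are 5 undirected paths between eps and sigma; checking each against the conditioning set {alpha, phi}:
Path 1: eps → phi → mu → gamma ← sigma
  phi is a chain here and phi is conditioned on, so the path is blocked at phi.
Path 2: eps → phi ← kappa → nu ← alpha → gamma ← sigma
  nu is a collider here and neither nu nor any of its descendants is conditioned on, so the collider stays closed — the path is blocked at nu.
Path 3: eps → phi ← kappa ← alpha → gamma ← sigma
  alpha is a fork here and alpha is conditioned on, so the path is blocked at alpha.
Path 4: eps → phi ← alpha → gamma ← sigma
  alpha is a fork here and alpha is conditioned on, so the path is blocked at alpha.
Path 5: eps → gamma ← sigma
  gamma is a collider here and neither gamma nor any of its descendants is conditioned on, so the collider stays closed — the path is blocked at gamma.
Every path is blocked, so eps and sigma are d-separated given {alpha, phi}.

Yes — eps and sigma are d-separated given {alpha, phi}.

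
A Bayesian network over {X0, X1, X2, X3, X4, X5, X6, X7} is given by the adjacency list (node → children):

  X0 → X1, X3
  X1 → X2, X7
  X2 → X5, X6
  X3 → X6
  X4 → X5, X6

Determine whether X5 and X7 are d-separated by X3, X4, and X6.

4 paths connect X5 and X7; each must be blocked for d-separation to hold:
Path 1: X5 ← X4 → X6 ← X3 ← X0 → X1 → X7
  X4 is a fork here and X4 is conditioned on, so the path is blocked at X4.
Path 2: X5 ← X4 → X6 ← X2 ← X1 → X7
  X4 is a fork here and X4 is conditioned on, so the path is blocked at X4.
Path 3: X5 ← X2 ← X1 → X7
  X2 is a chain and X2 is not conditioned on; X1 is a fork and X1 is not conditioned on — no node blocks this path, so it is active.
Path 4: X5 ← X2 → X6 ← X3 ← X0 → X1 → X7
  X3 is a chain here and X3 is conditioned on, so the path is blocked at X3.
Since the path X5 ← X2 ← X1 → X7 is active, X5 and X7 are not d-separated given {X3, X4, X6}.

No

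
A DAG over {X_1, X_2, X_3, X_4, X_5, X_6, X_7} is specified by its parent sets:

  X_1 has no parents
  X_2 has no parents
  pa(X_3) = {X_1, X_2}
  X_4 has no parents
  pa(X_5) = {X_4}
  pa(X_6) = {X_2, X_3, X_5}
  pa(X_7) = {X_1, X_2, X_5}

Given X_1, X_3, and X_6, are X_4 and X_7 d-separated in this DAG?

No

5 paths connect X_4 and X_7; each must be blocked for d-separation to hold:
Path 1: X_4 → X_5 → X_7
  X_5 is a chain and X_5 is not conditioned on — no node blocks this path, so it is active.
Path 2: X_4 → X_5 → X_6 ← X_3 ← X_2 → X_7
  X_3 is a chain here and X_3 is conditioned on, so the path is blocked at X_3.
Path 3: X_4 → X_5 → X_6 ← X_3 ← X_1 → X_7
  X_3 is a chain here and X_3 is conditioned on, so the path is blocked at X_3.
Path 4: X_4 → X_5 → X_6 ← X_2 → X_3 ← X_1 → X_7
  X_1 is a fork here and X_1 is conditioned on, so the path is blocked at X_1.
Path 5: X_4 → X_5 → X_6 ← X_2 → X_7
  X_5 is a chain and X_5 is not conditioned on; X_6 is a collider and X_6 is conditioned on, which opens it; X_2 is a fork and X_2 is not conditioned on — no node blocks this path, so it is active.
Because an active path exists, X_4 and X_7 are not d-separated.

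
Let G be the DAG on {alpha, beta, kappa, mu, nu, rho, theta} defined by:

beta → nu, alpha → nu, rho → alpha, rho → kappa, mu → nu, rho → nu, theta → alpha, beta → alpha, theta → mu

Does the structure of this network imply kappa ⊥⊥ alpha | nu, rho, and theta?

Yes — kappa and alpha are d-separated given {nu, rho, theta}.

Enumerating the 4 paths from kappa to alpha and testing each for blocking by {nu, rho, theta}:
  1. kappa ← rho → nu ← beta → alpha — rho:fork[blocks]; nu:collider[open]; beta:fork[open] ⇒ blocked
  2. kappa ← rho → nu ← mu ← theta → alpha — rho:fork[blocks]; nu:collider[open]; mu:chain[open]; theta:fork[blocks] ⇒ blocked
  3. kappa ← rho → nu ← alpha — rho:fork[blocks]; nu:collider[open] ⇒ blocked
  4. kappa ← rho → alpha — rho:fork[blocks] ⇒ blocked
Since every path is blocked, d-separation holds.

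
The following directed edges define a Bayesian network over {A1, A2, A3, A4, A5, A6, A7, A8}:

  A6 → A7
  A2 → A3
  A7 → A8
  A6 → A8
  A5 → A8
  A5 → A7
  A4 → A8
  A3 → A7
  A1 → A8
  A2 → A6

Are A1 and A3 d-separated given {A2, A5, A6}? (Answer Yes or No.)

6 paths connect A1 and A3; each must be blocked for d-separation to hold:
  1. A1 → A8 ← A5 → A7 ← A3 — A8:collider[blocks]; A5:fork[blocks]; A7:collider[blocks] ⇒ blocked
  2. A1 → A8 ← A5 → A7 ← A6 ← A2 → A3 — A8:collider[blocks]; A5:fork[blocks]; A7:collider[blocks]; A6:chain[blocks]; A2:fork[blocks] ⇒ blocked
  3. A1 → A8 ← A6 ← A2 → A3 — A8:collider[blocks]; A6:chain[blocks]; A2:fork[blocks] ⇒ blocked
  4. A1 → A8 ← A6 → A7 ← A3 — A8:collider[blocks]; A6:fork[blocks]; A7:collider[blocks] ⇒ blocked
  5. A1 → A8 ← A7 ← A3 — A8:collider[blocks]; A7:chain[open] ⇒ blocked
  6. A1 → A8 ← A7 ← A6 ← A2 → A3 — A8:collider[blocks]; A7:chain[open]; A6:chain[blocks]; A2:fork[blocks] ⇒ blocked
All paths are blocked; A1 ⊥ A3 | {A2, A5, A6} holds.

Yes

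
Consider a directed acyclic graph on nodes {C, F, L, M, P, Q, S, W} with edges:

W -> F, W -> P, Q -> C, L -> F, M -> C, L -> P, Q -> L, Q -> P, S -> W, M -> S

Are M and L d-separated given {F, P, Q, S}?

We examine all 6 paths between M and L:
Path 1: M → C ← Q → L
  C is a collider here and neither C nor any of its descendants is conditioned on, so the collider stays closed — the path is blocked at C.
Path 2: M → C ← Q → P ← L
  C is a collider here and neither C nor any of its descendants is conditioned on, so the collider stays closed — the path is blocked at C.
Path 3: M → C ← Q → P ← W → F ← L
  C is a collider here and neither C nor any of its descendants is conditioned on, so the collider stays closed — the path is blocked at C.
Path 4: M → S → W → P ← L
  S is a chain here and S is conditioned on, so the path is blocked at S.
Path 5: M → S → W → P ← Q → L
  S is a chain here and S is conditioned on, so the path is blocked at S.
Path 6: M → S → W → F ← L
  S is a chain here and S is conditioned on, so the path is blocked at S.
All paths are blocked; M ⊥ L | {F, P, Q, S} holds.

Yes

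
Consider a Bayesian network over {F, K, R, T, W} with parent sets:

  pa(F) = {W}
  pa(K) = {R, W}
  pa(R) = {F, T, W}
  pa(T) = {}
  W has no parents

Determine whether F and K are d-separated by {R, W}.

Yes

4 paths connect F and K; each must be blocked for d-separation to hold:
Path 1: F ← W → K
  W is a fork here and W is conditioned on, so the path is blocked at W.
Path 2: F ← W → R → K
  W is a fork here and W is conditioned on, so the path is blocked at W.
Path 3: F → R → K
  R is a chain here and R is conditioned on, so the path is blocked at R.
Path 4: F → R ← W → K
  W is a fork here and W is conditioned on, so the path is blocked at W.
All paths are blocked; F ⊥ K | {R, W} holds.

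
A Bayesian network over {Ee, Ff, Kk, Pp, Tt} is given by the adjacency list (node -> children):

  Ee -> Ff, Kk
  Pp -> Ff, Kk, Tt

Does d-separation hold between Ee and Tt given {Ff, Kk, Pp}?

There are 2 undirected paths between Ee and Tt; checking each against the conditioning set {Ff, Kk, Pp}:
Path 1: Ee → Kk ← Pp → Tt
  Pp is a fork here and Pp is conditioned on, so the path is blocked at Pp.
Path 2: Ee → Ff ← Pp → Tt
  Pp is a fork here and Pp is conditioned on, so the path is blocked at Pp.
All paths are blocked; Ee ⊥ Tt | {Ff, Kk, Pp} holds.

Yes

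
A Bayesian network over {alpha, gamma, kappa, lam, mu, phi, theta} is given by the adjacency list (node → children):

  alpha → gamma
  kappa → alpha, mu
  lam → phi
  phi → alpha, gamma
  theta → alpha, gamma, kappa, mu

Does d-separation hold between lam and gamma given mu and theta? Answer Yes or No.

There are 5 undirected paths between lam and gamma; checking each against the conditioning set {mu, theta}:
Path 1: lam → phi → alpha ← theta → gamma
  alpha is a collider here and neither alpha nor any of its descendants is conditioned on, so the collider stays closed — the path is blocked at alpha.
Path 2: lam → phi → alpha → gamma
  phi is a chain and phi is not conditioned on; alpha is a chain and alpha is not conditioned on — no node blocks this path, so it is active.
Path 3: lam → phi → alpha ← kappa ← theta → gamma
  alpha is a collider here and neither alpha nor any of its descendants is conditioned on, so the collider stays closed — the path is blocked at alpha.
Path 4: lam → phi → alpha ← kappa → mu ← theta → gamma
  alpha is a collider here and neither alpha nor any of its descendants is conditioned on, so the collider stays closed — the path is blocked at alpha.
Path 5: lam → phi → gamma
  phi is a chain and phi is not conditioned on — no node blocks this path, so it is active.
Because an active path exists, lam and gamma are not d-separated.

No — lam and gamma are not d-separated given {mu, theta}.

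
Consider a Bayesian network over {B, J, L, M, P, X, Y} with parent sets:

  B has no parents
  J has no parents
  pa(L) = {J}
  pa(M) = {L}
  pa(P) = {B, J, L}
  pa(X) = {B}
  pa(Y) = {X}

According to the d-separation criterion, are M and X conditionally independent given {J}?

Enumerating the 2 paths from M to X and testing each for blocking by {J}:
  1. M ← L → P ← B → X — L:fork[open]; P:collider[blocks]; B:fork[open] ⇒ blocked
  2. M ← L ← J → P ← B → X — L:chain[open]; J:fork[blocks]; P:collider[blocks]; B:fork[open] ⇒ blocked
Every path is blocked, so M and X are d-separated given {J}.

Yes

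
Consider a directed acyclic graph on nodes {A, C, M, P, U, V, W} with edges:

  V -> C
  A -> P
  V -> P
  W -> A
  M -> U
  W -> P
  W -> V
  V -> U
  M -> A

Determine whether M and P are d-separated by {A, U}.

No

There are 6 undirected paths between M and P; checking each against the conditioning set {A, U}:
Path 1: M → A → P
  A is a chain here and A is conditioned on, so the path is blocked at A.
Path 2: M → A ← W → P
  A is a collider and A is conditioned on, which opens it; W is a fork and W is not conditioned on — no node blocks this path, so it is active.
Path 3: M → A ← W → V → P
  A is a collider and A is conditioned on, which opens it; W is a fork and W is not conditioned on; V is a chain and V is not conditioned on — no node blocks this path, so it is active.
Path 4: M → U ← V → P
  U is a collider and U is conditioned on, which opens it; V is a fork and V is not conditioned on — no node blocks this path, so it is active.
Path 5: M → U ← V ← W → A → P
  A is a chain here and A is conditioned on, so the path is blocked at A.
Path 6: M → U ← V ← W → P
  U is a collider and U is conditioned on, which opens it; V is a chain and V is not conditioned on; W is a fork and W is not conditioned on — no node blocks this path, so it is active.
Since the path M → A ← W → P is active, M and P are not d-separated given {A, U}.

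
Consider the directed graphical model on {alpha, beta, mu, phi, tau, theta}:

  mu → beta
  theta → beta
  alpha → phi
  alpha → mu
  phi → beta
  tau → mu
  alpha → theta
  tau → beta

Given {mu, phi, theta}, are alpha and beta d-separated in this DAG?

No — alpha and beta are not d-separated given {mu, phi, theta}.

4 paths connect alpha and beta; each must be blocked for d-separation to hold:
Path 1: alpha → theta → beta
  theta is a chain here and theta is conditioned on, so the path is blocked at theta.
Path 2: alpha → phi → beta
  phi is a chain here and phi is conditioned on, so the path is blocked at phi.
Path 3: alpha → mu → beta
  mu is a chain here and mu is conditioned on, so the path is blocked at mu.
Path 4: alpha → mu ← tau → beta
  mu is a collider and mu is conditioned on, which opens it; tau is a fork and tau is not conditioned on — no node blocks this path, so it is active.
Since the path alpha → mu ← tau → beta is active, alpha and beta are not d-separated given {mu, phi, theta}.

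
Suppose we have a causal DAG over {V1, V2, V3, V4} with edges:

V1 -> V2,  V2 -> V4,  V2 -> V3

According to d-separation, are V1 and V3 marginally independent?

The only undirected path from V1 to V3 is:
Path 1: V1 → V2 → V3
  V2 is a chain and V2 is not conditioned on — no node blocks this path, so it is active.
Because an active path exists, V1 and V3 are not d-separated.

No — V1 and V3 are not d-separated given ∅.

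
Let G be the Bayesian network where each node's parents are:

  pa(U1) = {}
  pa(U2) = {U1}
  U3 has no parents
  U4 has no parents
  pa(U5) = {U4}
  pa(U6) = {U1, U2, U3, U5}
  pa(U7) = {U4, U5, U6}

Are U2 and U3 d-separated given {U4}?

Yes

2 paths connect U2 and U3; each must be blocked for d-separation to hold:
Path 1: U2 ← U1 → U6 ← U3
  U6 is a collider here and neither U6 nor any of its descendants is conditioned on, so the collider stays closed — the path is blocked at U6.
Path 2: U2 → U6 ← U3
  U6 is a collider here and neither U6 nor any of its descendants is conditioned on, so the collider stays closed — the path is blocked at U6.
Every path is blocked, so U2 and U3 are d-separated given {U4}.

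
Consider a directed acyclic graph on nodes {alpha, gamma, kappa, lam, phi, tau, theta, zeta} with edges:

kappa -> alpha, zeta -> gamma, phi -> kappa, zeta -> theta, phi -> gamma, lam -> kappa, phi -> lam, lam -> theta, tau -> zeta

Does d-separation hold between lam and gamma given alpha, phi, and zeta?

3 paths connect lam and gamma; each must be blocked for d-separation to hold:
  1. lam ← phi → gamma — phi:fork[blocks] ⇒ blocked
  2. lam → theta ← zeta → gamma — theta:collider[blocks]; zeta:fork[blocks] ⇒ blocked
  3. lam → kappa ← phi → gamma — kappa:collider[open]; phi:fork[blocks] ⇒ blocked
Every path is blocked, so lam and gamma are d-separated given {alpha, phi, zeta}.

Yes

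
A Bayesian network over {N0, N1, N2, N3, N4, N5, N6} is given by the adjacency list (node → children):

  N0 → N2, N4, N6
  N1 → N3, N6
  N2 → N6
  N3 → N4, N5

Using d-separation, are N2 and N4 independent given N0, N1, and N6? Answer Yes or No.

Yes

Enumerating the 4 paths from N2 to N4 and testing each for blocking by {N0, N1, N6}:
Path 1: N2 → N6 ← N0 → N4
  N0 is a fork here and N0 is conditioned on, so the path is blocked at N0.
Path 2: N2 → N6 ← N1 → N3 → N4
  N1 is a fork here and N1 is conditioned on, so the path is blocked at N1.
Path 3: N2 ← N0 → N4
  N0 is a fork here and N0 is conditioned on, so the path is blocked at N0.
Path 4: N2 ← N0 → N6 ← N1 → N3 → N4
  N0 is a fork here and N0 is conditioned on, so the path is blocked at N0.
Every path is blocked, so N2 and N4 are d-separated given {N0, N1, N6}.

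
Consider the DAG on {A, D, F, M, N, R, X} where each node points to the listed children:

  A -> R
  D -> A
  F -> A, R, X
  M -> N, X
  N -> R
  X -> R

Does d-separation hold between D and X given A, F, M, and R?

Yes

Enumerating the 6 paths from D to X and testing each for blocking by {A, F, M, R}:
Path 1: D → A ← F → R ← X
  F is a fork here and F is conditioned on, so the path is blocked at F.
Path 2: D → A ← F → R ← N ← M → X
  F is a fork here and F is conditioned on, so the path is blocked at F.
Path 3: D → A ← F → X
  F is a fork here and F is conditioned on, so the path is blocked at F.
Path 4: D → A → R ← F → X
  A is a chain here and A is conditioned on, so the path is blocked at A.
Path 5: D → A → R ← X
  A is a chain here and A is conditioned on, so the path is blocked at A.
Path 6: D → A → R ← N ← M → X
  A is a chain here and A is conditioned on, so the path is blocked at A.
Since every path is blocked, d-separation holds.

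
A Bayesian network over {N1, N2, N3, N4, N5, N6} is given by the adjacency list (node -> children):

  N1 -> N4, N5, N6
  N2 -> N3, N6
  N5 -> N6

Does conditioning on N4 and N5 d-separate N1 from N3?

Yes

2 paths connect N1 and N3; each must be blocked for d-separation to hold:
Path 1: N1 → N5 → N6 ← N2 → N3
  N5 is a chain here and N5 is conditioned on, so the path is blocked at N5.
Path 2: N1 → N6 ← N2 → N3
  N6 is a collider here and neither N6 nor any of its descendants is conditioned on, so the collider stays closed — the path is blocked at N6.
All paths are blocked; N1 ⊥ N3 | {N4, N5} holds.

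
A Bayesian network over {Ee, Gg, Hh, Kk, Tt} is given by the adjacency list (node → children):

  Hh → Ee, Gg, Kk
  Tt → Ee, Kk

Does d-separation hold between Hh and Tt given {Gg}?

Yes

There are 2 undirected paths between Hh and Tt; checking each against the conditioning set {Gg}:
Path 1: Hh → Kk ← Tt
  Kk is a collider here and neither Kk nor any of its descendants is conditioned on, so the collider stays closed — the path is blocked at Kk.
Path 2: Hh → Ee ← Tt
  Ee is a collider here and neither Ee nor any of its descendants is conditioned on, so the collider stays closed — the path is blocked at Ee.
Since every path is blocked, d-separation holds.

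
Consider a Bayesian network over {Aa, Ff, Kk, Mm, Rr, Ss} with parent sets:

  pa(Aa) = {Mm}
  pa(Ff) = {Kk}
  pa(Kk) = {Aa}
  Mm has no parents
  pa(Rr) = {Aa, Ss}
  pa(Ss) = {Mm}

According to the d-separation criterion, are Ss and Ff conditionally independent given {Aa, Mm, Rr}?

2 paths connect Ss and Ff; each must be blocked for d-separation to hold:
Path 1: Ss → Rr ← Aa → Kk → Ff
  Aa is a fork here and Aa is conditioned on, so the path is blocked at Aa.
Path 2: Ss ← Mm → Aa → Kk → Ff
  Mm is a fork here and Mm is conditioned on, so the path is blocked at Mm.
All paths are blocked; Ss ⊥ Ff | {Aa, Mm, Rr} holds.

Yes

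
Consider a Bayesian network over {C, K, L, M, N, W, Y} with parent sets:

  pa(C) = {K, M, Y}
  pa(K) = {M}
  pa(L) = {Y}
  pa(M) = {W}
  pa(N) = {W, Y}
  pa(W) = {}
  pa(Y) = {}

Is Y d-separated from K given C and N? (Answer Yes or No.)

Enumerating the 4 paths from Y to K and testing each for blocking by {C, N}:
Path 1: Y → N ← W → M → K
  N is a collider and N is conditioned on, which opens it; W is a fork and W is not conditioned on; M is a chain and M is not conditioned on — no node blocks this path, so it is active.
Path 2: Y → N ← W → M → C ← K
  N is a collider and N is conditioned on, which opens it; W is a fork and W is not conditioned on; M is a chain and M is not conditioned on; C is a collider and C is conditioned on, which opens it — no node blocks this path, so it is active.
Path 3: Y → C ← M → K
  C is a collider and C is conditioned on, which opens it; M is a fork and M is not conditioned on — no node blocks this path, so it is active.
Path 4: Y → C ← K
  C is a collider and C is conditioned on, which opens it — no node blocks this path, so it is active.
At least one path is unblocked, so d-separation fails.

No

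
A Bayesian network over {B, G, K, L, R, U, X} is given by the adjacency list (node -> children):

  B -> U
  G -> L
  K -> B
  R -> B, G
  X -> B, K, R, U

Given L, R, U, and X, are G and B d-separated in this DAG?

Yes

We examine all 4 paths between G and B:
Path 1: G ← R → B
  R is a fork here and R is conditioned on, so the path is blocked at R.
Path 2: G ← R ← X → B
  R is a chain here and R is conditioned on, so the path is blocked at R.
Path 3: G ← R ← X → U ← B
  R is a chain here and R is conditioned on, so the path is blocked at R.
Path 4: G ← R ← X → K → B
  R is a chain here and R is conditioned on, so the path is blocked at R.
All paths are blocked; G ⊥ B | {L, R, U, X} holds.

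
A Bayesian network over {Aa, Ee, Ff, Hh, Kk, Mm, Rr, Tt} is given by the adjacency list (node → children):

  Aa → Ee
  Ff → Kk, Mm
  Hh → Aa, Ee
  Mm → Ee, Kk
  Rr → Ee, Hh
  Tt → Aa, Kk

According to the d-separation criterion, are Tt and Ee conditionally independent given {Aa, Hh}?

Enumerating the 5 paths from Tt to Ee and testing each for blocking by {Aa, Hh}:
Path 1: Tt → Kk ← Mm → Ee
  Kk is a collider here and neither Kk nor any of its descendants is conditioned on, so the collider stays closed — the path is blocked at Kk.
Path 2: Tt → Kk ← Ff → Mm → Ee
  Kk is a collider here and neither Kk nor any of its descendants is conditioned on, so the collider stays closed — the path is blocked at Kk.
Path 3: Tt → Aa → Ee
  Aa is a chain here and Aa is conditioned on, so the path is blocked at Aa.
Path 4: Tt → Aa ← Hh → Ee
  Hh is a fork here and Hh is conditioned on, so the path is blocked at Hh.
Path 5: Tt → Aa ← Hh ← Rr → Ee
  Hh is a chain here and Hh is conditioned on, so the path is blocked at Hh.
Every path is blocked, so Tt and Ee are d-separated given {Aa, Hh}.

Yes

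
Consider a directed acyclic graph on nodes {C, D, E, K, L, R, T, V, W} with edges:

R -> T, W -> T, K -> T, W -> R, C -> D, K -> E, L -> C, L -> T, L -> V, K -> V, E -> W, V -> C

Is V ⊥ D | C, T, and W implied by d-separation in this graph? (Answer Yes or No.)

Yes — V and D are d-separated given {C, T, W}.

We examine all 5 paths between V and D:
Path 1: V → C → D
  C is a chain here and C is conditioned on, so the path is blocked at C.
Path 2: V ← L → C → D
  C is a chain here and C is conditioned on, so the path is blocked at C.
Path 3: V ← K → T ← L → C → D
  C is a chain here and C is conditioned on, so the path is blocked at C.
Path 4: V ← K → E → W → T ← L → C → D
  W is a chain here and W is conditioned on, so the path is blocked at W.
Path 5: V ← K → E → W → R → T ← L → C → D
  W is a chain here and W is conditioned on, so the path is blocked at W.
Since every path is blocked, d-separation holds.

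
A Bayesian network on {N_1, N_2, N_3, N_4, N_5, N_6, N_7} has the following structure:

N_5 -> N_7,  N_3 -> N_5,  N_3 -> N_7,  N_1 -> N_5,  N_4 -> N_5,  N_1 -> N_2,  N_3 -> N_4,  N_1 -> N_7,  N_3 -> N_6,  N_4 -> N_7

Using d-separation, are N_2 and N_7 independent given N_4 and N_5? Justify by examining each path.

No

We examine all 6 paths between N_2 and N_7:
  1. N_2 ← N_1 → N_7 — N_1:fork[open] ⇒ active
  2. N_2 ← N_1 → N_5 ← N_4 → N_7 — N_1:fork[open]; N_5:collider[open]; N_4:fork[blocks] ⇒ blocked
  3. N_2 ← N_1 → N_5 ← N_4 ← N_3 → N_7 — N_1:fork[open]; N_5:collider[open]; N_4:chain[blocks]; N_3:fork[open] ⇒ blocked
  4. N_2 ← N_1 → N_5 → N_7 — N_1:fork[open]; N_5:chain[blocks] ⇒ blocked
  5. N_2 ← N_1 → N_5 ← N_3 → N_4 → N_7 — N_1:fork[open]; N_5:collider[open]; N_3:fork[open]; N_4:chain[blocks] ⇒ blocked
  6. N_2 ← N_1 → N_5 ← N_3 → N_7 — N_1:fork[open]; N_5:collider[open]; N_3:fork[open] ⇒ active
Since the path N_2 ← N_1 → N_7 is active, N_2 and N_7 are not d-separated given {N_4, N_5}.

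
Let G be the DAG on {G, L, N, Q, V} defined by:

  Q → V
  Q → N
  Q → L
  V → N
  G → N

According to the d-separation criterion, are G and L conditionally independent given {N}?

Enumerating the 2 paths from G to L and testing each for blocking by {N}:
  1. G → N ← V ← Q → L — N:collider[open]; V:chain[open]; Q:fork[open] ⇒ active
  2. G → N ← Q → L — N:collider[open]; Q:fork[open] ⇒ active
At least one path is unblocked, so d-separation fails.

No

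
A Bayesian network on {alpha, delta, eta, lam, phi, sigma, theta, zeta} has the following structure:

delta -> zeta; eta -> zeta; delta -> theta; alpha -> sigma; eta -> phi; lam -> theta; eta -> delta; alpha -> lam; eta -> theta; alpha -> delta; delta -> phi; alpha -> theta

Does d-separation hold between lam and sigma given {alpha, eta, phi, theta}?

Yes

Enumerating the 6 paths from lam to sigma and testing each for blocking by {alpha, eta, phi, theta}:
Path 1: lam → theta ← delta ← alpha → sigma
  alpha is a fork here and alpha is conditioned on, so the path is blocked at alpha.
Path 2: lam → theta ← eta → phi ← delta ← alpha → sigma
  eta is a fork here and eta is conditioned on, so the path is blocked at eta.
Path 3: lam → theta ← eta → zeta ← delta ← alpha → sigma
  eta is a fork here and eta is conditioned on, so the path is blocked at eta.
Path 4: lam → theta ← eta → delta ← alpha → sigma
  eta is a fork here and eta is conditioned on, so the path is blocked at eta.
Path 5: lam → theta ← alpha → sigma
  alpha is a fork here and alpha is conditioned on, so the path is blocked at alpha.
Path 6: lam ← alpha → sigma
  alpha is a fork here and alpha is conditioned on, so the path is blocked at alpha.
Since every path is blocked, d-separation holds.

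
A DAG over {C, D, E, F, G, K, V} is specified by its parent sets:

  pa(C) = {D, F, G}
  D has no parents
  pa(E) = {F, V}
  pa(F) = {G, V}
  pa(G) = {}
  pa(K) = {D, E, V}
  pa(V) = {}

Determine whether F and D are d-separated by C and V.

There are 6 undirected paths between F and D; checking each against the conditioning set {C, V}:
  1. F ← G → C ← D — G:fork[open]; C:collider[open] ⇒ active
  2. F → E → K ← D — E:chain[open]; K:collider[blocks] ⇒ blocked
  3. F → E ← V → K ← D — E:collider[blocks]; V:fork[blocks]; K:collider[blocks] ⇒ blocked
  4. F ← V → K ← D — V:fork[blocks]; K:collider[blocks] ⇒ blocked
  5. F ← V → E → K ← D — V:fork[blocks]; E:chain[open]; K:collider[blocks] ⇒ blocked
  6. F → C ← D — C:collider[open] ⇒ active
Since the path F ← G → C ← D is active, F and D are not d-separated given {C, V}.

No — F and D are not d-separated given {C, V}.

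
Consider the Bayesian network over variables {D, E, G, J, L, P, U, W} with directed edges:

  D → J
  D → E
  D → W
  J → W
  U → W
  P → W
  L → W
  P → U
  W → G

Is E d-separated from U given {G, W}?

There are 4 undirected paths between E and U; checking each against the conditioning set {G, W}:
Path 1: E ← D → W ← P → U
  D is a fork and D is not conditioned on; W is a collider and W is conditioned on, which opens it; P is a fork and P is not conditioned on — no node blocks this path, so it is active.
Path 2: E ← D → W ← U
  D is a fork and D is not conditioned on; W is a collider and W is conditioned on, which opens it — no node blocks this path, so it is active.
Path 3: E ← D → J → W ← P → U
  D is a fork and D is not conditioned on; J is a chain and J is not conditioned on; W is a collider and W is conditioned on, which opens it; P is a fork and P is not conditioned on — no node blocks this path, so it is active.
Path 4: E ← D → J → W ← U
  D is a fork and D is not conditioned on; J is a chain and J is not conditioned on; W is a collider and W is conditioned on, which opens it — no node blocks this path, so it is active.
At least one path is unblocked, so d-separation fails.

No — E and U are not d-separated given {G, W}.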